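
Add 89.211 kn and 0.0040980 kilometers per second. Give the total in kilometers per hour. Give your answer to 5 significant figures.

89.211 kn = 165.219 km/h and 0.0040980 km/s = 14.7528 km/h.
165.219 + 14.7528 ≈ 179.97 km/h.

179.97 kilometers per hour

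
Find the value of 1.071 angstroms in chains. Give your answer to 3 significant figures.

5.32e-12 chain

1 Å = 4.97097e-12 chains.
Thus 1.071 × 4.97097e-12 ≈ 5.32e-12 chain.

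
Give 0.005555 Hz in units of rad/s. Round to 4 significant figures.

0.03490 radians per second

1 hertz = 6.28319 rad/s.
0.005555 × 6.28319 ≈ 0.03490 rad/s.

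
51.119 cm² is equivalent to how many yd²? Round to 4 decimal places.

0.0061 yd²

1 square centimeter = 0.000119599 yd².
So 51.119 × 0.000119599 ≈ 0.0061 yd².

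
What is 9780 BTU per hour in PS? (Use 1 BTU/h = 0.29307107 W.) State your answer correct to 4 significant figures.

1 BTU/h = 0.000398466 metric horsepower.
Then 9780 × 0.000398466 ≈ 3.897 PS.

3.897 PS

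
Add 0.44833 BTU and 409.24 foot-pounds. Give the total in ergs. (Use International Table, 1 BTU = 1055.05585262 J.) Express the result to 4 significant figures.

0.44833 BTU = 4.73013e+9 erg and 409.24 ft·lbf = 5.54855e+9 erg.
4.73013e+9 + 5.54855e+9 ≈ 1.028e+10 erg.

1.028e+10 erg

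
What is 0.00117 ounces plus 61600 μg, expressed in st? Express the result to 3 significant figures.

1.49e-5 stone

0.00117 oz = 5.22321e-6 st and 61600 μg = 9.70034e-6 st.
5.22321e-6 + 9.70034e-6 ≈ 1.49e-5 st.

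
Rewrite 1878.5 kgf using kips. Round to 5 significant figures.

1 kilogram-force = 0.00220462 kip.
Thus 1878.5 × 0.00220462 ≈ 4.1414 kip.

4.1414 kip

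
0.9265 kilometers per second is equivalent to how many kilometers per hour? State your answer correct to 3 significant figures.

1 km/s = 3600.00 kilometers per hour.
Thus 0.9265 × 3600.00 ≈ 3340 km/h.

3340 km/h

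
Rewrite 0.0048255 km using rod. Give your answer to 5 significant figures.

0.95950 rod

1 km = 198.839 rods.
Then 0.0048255 × 198.839 ≈ 0.95950 rod.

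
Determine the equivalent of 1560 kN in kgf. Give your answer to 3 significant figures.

159000 kilograms-force

1 kilonewton = 101.972 kgf.
1560 × 101.972 ≈ 159000 kgf.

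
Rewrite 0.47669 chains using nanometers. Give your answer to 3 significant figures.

9.59e+9 nm

1 chain = 2.01168e+10 nm.
Then 0.47669 × 2.01168e+10 ≈ 9.59e+9 nm.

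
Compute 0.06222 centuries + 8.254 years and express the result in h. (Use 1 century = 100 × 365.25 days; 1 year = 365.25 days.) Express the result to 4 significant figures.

0.06222 century = 54542.1 h and 8.254 yr = 72354.6 h.
54542.1 + 72354.6 ≈ 126900 h.

126900 h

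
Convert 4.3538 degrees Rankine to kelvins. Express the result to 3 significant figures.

°R = K × 9/5.
Applying the formula gives 2.42 K.

2.42 K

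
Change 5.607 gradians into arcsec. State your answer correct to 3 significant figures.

18200 arcsec

1 gradian = 3240.00 arcsec.
Then 5.607 × 3240.00 ≈ 18200 arcsec.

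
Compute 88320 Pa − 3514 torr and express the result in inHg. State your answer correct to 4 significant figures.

88320 Pa = 26.0809 inHg and 3514 torr = 138.346 inHg.
26.0809 − 138.346 ≈ -112.3 inHg.

-112.3 inHg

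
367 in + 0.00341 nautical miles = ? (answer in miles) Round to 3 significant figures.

367 in = 0.00579230 mi and 0.00341 nmi = 0.00392416 mi.
0.00579230 + 0.00392416 ≈ 0.00972 mi.

0.00972 mi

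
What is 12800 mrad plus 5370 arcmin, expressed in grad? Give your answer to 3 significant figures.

12800 mrad = 814.873 grad and 5370 arcmin = 99.4444 grad.
814.873 + 99.4444 ≈ 914 grad.

914 gradians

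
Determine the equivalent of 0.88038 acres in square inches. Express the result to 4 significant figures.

5.522 × 10^6 in²

1 acre = 6.27264 × 10^6 in².
0.88038 × 6.27264 × 10^6 ≈ 5.522 × 10^6 in².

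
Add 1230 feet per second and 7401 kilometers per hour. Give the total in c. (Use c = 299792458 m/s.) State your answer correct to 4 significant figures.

8.108e-6 c

1230 ft/s = 1.25055e-6 c and 7401 km/h = 6.85752e-6 c.
1.25055e-6 + 6.85752e-6 ≈ 8.108e-6 c.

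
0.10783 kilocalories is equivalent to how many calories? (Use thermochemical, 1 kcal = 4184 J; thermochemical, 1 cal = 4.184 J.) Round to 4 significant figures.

107.8 calories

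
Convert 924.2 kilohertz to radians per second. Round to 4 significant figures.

5.807 × 10^6 rad/s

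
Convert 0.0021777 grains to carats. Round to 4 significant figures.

1 grain = 0.323995 carats.
Thus 0.0021777 × 0.323995 ≈ 0.0007056 ct.

0.0007056 carats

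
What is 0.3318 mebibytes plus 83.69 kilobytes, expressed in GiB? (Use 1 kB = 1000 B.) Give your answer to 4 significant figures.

0.0004020 gibibytes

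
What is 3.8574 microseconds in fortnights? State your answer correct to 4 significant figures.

1 microsecond = 8.26720 × 10^-13 fortnights.
Then 3.8574 × 8.26720 × 10^-13 ≈ 3.189 × 10^-12 fortnight.

3.189 × 10^-12 fortnight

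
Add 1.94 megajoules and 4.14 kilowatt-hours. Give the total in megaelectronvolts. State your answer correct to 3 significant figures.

1.05 × 10^20 MeV

1.94 MJ = 1.21085 × 10^19 MeV and 4.14 kWh = 9.30235 × 10^19 MeV.
1.21085 × 10^19 + 9.30235 × 10^19 ≈ 1.05 × 10^20 MeV.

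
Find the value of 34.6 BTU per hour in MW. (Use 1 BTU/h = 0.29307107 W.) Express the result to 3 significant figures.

1.01 × 10^-5 megawatts

1 BTU per hour = 2.93071 × 10^-7 MW.
34.6 × 2.93071 × 10^-7 ≈ 1.01 × 10^-5 MW.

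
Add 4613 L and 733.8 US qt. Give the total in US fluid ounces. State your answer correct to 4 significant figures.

179500 US fl oz

4613 L = 155984 US fl oz and 733.8 US qt = 23481.6 US fl oz.
155984 + 23481.6 ≈ 179500 US fl oz.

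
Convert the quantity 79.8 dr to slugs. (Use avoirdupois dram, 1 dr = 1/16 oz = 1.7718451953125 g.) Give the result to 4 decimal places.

0.0097 slugs

1 dr = 0.000121410 slug.
Thus 79.8 × 0.000121410 ≈ 0.0097 slug.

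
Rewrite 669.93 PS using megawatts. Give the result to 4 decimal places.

1 metric horsepower = 0.000735499 MW.
So 669.93 × 0.000735499 ≈ 0.4927 MW.

0.4927 MW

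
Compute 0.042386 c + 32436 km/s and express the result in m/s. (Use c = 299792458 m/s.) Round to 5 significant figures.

0.042386 c = 1.27070e+7 m/s and 32436 km/s = 3.24360e+7 m/s.
1.27070e+7 + 3.24360e+7 ≈ 4.5143e+7 m/s.

4.5143e+7 meters per second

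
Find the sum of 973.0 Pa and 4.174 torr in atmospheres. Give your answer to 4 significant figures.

973.0 Pa = 0.00960276 atm and 4.174 torr = 0.00549211 atm.
0.00960276 + 0.00549211 ≈ 0.01509 atm.

0.01509 atmospheres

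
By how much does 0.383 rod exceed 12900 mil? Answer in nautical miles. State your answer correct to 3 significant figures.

0.383 rod = 0.00104006 nmi and 12900 mil = 0.000176922 nmi.
0.00104006 − 0.000176922 ≈ 0.000863 nmi.

0.000863 nautical miles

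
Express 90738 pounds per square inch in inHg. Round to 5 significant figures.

184740 inches of mercury

1 psi = 2.03602 inches of mercury.
Thus 90738 × 2.03602 ≈ 184740 inHg.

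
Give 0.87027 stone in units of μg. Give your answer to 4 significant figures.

5.526 × 10^9 micrograms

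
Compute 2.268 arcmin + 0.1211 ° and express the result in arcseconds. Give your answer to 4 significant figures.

572.0 arcsec

2.268 arcmin = 136.080 arcsec and 0.1211 ° = 435.960 arcsec.
136.080 + 435.960 ≈ 572.0 arcsec.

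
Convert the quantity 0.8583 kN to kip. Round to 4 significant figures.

1 kilonewton = 0.224809 kip.
0.8583 × 0.224809 ≈ 0.1930 kip.

0.1930 kips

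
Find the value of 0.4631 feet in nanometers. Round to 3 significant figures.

1 foot = 3.04800 × 10^8 nm.
0.4631 × 3.04800 × 10^8 ≈ 1.41 × 10^8 nm.

1.41 × 10^8 nm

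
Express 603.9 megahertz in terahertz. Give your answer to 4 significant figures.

0.0006039 THz

1 MHz = 1.00000e-6 THz.
Thus 603.9 × 1.00000e-6 ≈ 0.0006039 THz.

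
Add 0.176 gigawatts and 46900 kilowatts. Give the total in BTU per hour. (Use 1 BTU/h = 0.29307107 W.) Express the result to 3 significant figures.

7.61e+8 BTU/h

0.176 GW = 6.00537e+8 BTU/h and 46900 kW = 1.60029e+8 BTU/h.
6.00537e+8 + 1.60029e+8 ≈ 7.61e+8 BTU/h.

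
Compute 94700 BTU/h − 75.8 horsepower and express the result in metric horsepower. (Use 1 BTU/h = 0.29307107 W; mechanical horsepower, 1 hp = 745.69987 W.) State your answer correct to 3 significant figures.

94700 BTU/h = 37.7347 PS and 75.8 hp = 76.8513 PS.
37.7347 − 76.8513 ≈ -39.1 PS.

-39.1 metric horsepower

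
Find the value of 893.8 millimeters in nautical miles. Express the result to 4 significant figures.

0.0004826 nmi

1 mm = 5.39957 × 10^-7 nmi.
So 893.8 × 5.39957 × 10^-7 ≈ 0.0004826 nmi.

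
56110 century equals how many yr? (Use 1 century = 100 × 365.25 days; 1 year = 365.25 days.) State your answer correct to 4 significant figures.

1 century = 100.000 years.
So 56110 × 100.000 ≈ 5.611e+6 yr.

5.611e+6 yr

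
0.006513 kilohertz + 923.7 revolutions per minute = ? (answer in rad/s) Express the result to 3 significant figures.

0.006513 kHz = 40.9224 rad/s and 923.7 rpm = 96.7296 rad/s.
40.9224 + 96.7296 ≈ 138 rad/s.

138 rad/s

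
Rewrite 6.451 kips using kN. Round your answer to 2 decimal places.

28.70 kN

1 kip = 4.44822 kN.
Then 6.451 × 4.44822 ≈ 28.70 kN.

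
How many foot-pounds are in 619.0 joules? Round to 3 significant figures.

1 joule = 0.737562 foot-pounds.
619.0 × 0.737562 ≈ 457 ft·lbf.

457 ft·lbf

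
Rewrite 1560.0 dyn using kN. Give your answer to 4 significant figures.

1 dyn = 1.00000e-8 kN.
So 1560.0 × 1.00000e-8 ≈ 1.560e-5 kN.

1.560e-5 kilonewtons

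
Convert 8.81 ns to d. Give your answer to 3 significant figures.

1.02e-13 d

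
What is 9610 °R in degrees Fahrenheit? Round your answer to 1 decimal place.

°R = °F + 459.67.
Applying the formula gives 9150.3 °F.

9150.3 °F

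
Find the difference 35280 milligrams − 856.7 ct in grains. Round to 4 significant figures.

-2100 gr

35280 mg = 544.454 gr and 856.7 ct = 2644.18 gr.
544.454 − 2644.18 ≈ -2100 gr.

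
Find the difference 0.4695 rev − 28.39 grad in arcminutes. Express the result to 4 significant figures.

8608 arcminutes

0.4695 rev = 10141.2 arcmin and 28.39 grad = 1533.06 arcmin.
10141.2 − 1533.06 ≈ 8608 arcmin.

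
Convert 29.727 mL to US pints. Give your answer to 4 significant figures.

1 mL = 0.00211338 US pints.
Thus 29.727 × 0.00211338 ≈ 0.06282 US pt.

0.06282 US pt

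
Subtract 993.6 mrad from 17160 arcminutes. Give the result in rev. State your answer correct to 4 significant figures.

0.6363 rev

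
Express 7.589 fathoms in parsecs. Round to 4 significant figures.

4.498 × 10^-16 parsecs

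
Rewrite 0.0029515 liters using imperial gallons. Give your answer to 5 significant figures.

1 liter = 0.219969 imperial gallons.
0.0029515 × 0.219969 ≈ 0.00064924 imp gal.

0.00064924 imp gal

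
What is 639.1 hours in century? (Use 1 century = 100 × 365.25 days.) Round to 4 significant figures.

1 hour = 1.14077e-6 centuries.
So 639.1 × 1.14077e-6 ≈ 0.0007291 century.

0.0007291 centuries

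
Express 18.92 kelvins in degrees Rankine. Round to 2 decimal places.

°R = K × 9/5.
Applying the formula gives 34.06 °R.

34.06 degrees Rankine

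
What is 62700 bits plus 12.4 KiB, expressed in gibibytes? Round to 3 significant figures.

62700 bit = 7.29924 × 10^-6 GiB and 12.4 KiB = 1.18256 × 10^-5 GiB.
7.29924 × 10^-6 + 1.18256 × 10^-5 ≈ 1.91 × 10^-5 GiB.

1.91 × 10^-5 GiB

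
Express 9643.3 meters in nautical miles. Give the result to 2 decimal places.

5.21 nmi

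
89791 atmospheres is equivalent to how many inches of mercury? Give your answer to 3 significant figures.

2.69e+6 inches of mercury

1 atm = 29.9213 inHg.
Then 89791 × 29.9213 ≈ 2.69e+6 inHg.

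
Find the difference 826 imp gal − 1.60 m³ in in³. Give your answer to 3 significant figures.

826 imp gal = 229148 in³ and 1.60 m³ = 97638.0 in³.
229148 − 97638.0 ≈ 132000 in³.

132000 in³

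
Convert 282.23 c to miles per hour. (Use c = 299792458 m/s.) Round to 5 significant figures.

1 c = 6.70617e+8 mph.
Thus 282.23 × 6.70617e+8 ≈ 1.8927e+11 mph.

1.8927e+11 miles per hour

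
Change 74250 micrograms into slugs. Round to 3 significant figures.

5.09e-6 slug

1 microgram = 6.85218e-11 slugs.
74250 × 6.85218e-11 ≈ 5.09e-6 slug.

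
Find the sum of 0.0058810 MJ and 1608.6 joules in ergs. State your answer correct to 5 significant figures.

7.4896e+10 ergs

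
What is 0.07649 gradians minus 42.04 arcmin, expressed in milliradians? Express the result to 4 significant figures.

0.07649 grad = 1.20150 mrad and 42.04 arcmin = 12.2289 mrad.
1.20150 − 12.2289 ≈ -11.03 mrad.

-11.03 mrad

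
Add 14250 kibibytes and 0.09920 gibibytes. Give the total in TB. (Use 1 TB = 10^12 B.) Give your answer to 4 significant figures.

0.0001211 TB

14250 KiB = 1.45920e-5 TB and 0.09920 GiB = 0.000106515 TB.
1.45920e-5 + 0.000106515 ≈ 0.0001211 TB.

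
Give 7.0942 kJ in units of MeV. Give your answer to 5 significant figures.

1 kilojoule = 6.24151 × 10^15 megaelectronvolts.
So 7.0942 × 6.24151 × 10^15 ≈ 4.4279 × 10^16 MeV.

4.4279 × 10^16 MeV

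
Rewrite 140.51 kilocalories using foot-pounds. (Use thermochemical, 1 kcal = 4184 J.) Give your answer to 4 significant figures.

433600 foot-pounds

1 kilocalorie = 3085.96 foot-pounds.
Thus 140.51 × 3085.96 ≈ 433600 ft·lbf.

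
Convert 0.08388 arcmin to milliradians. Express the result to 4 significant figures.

0.02440 mrad

1 arcmin = 0.290888 milliradians.
So 0.08388 × 0.290888 ≈ 0.02440 mrad.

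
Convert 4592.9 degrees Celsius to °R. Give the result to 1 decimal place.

8758.9 °R

°R = (°C + 273.15) × 9/5.
Applying the formula gives 8758.9 °R.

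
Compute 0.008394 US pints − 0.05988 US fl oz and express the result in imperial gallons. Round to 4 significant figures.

0.0004841 imp gal

0.008394 US pt = 0.000873683 imp gal and 0.05988 US fl oz = 0.000389535 imp gal.
0.000873683 − 0.000389535 ≈ 0.0004841 imp gal.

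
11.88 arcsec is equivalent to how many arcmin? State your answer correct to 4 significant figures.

1 arcsec = 0.0166667 arcmin.
Then 11.88 × 0.0166667 ≈ 0.1980 arcmin.

0.1980 arcmin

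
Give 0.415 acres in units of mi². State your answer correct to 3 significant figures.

0.000648 mi²

1 acre = 0.00156250 mi².
Thus 0.415 × 0.00156250 ≈ 0.000648 mi².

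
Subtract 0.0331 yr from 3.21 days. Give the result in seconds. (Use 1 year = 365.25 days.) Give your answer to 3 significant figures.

-767000 s

3.21 d = 277344 s and 0.0331 yr = 1.04456 × 10^6 s.
277344 − 1.04456 × 10^6 ≈ -767000 s.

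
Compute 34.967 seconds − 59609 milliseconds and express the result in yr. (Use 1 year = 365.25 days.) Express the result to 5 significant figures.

34.967 s = 1.10804 × 10^-6 yr and 59609 ms = 1.88890 × 10^-6 yr.
1.10804 × 10^-6 − 1.88890 × 10^-6 ≈ -7.8086 × 10^-7 yr.

-7.8086 × 10^-7 years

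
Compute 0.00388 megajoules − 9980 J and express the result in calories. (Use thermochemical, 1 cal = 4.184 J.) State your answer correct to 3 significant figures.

0.00388 MJ = 927.342 cal and 9980 J = 2385.28 cal.
927.342 − 2385.28 ≈ -1460 cal.

-1460 cal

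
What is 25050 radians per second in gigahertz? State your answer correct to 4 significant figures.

1 rad/s = 1.59155e-10 GHz.
So 25050 × 1.59155e-10 ≈ 3.987e-6 GHz.

3.987e-6 gigahertz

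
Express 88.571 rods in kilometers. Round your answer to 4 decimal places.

1 rod = 0.00502920 kilometers.
Then 88.571 × 0.00502920 ≈ 0.4454 km.

0.4454 km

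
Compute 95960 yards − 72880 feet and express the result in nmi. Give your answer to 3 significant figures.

35.4 nmi

95960 yd = 47.3790 nmi and 72880 ft = 11.9945 nmi.
47.3790 − 11.9945 ≈ 35.4 nmi.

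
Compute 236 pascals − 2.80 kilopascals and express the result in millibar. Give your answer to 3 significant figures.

-25.6 mbar

236 Pa = 2.36000 mbar and 2.80 kPa = 28.0000 mbar.
2.36000 − 28.0000 ≈ -25.6 mbar.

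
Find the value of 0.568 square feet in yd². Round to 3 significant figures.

0.0631 square yards

1 ft² = 0.111111 yd².
So 0.568 × 0.111111 ≈ 0.0631 yd².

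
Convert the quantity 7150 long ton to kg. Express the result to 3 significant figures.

1 long ton = 1016.05 kg.
Then 7150 × 1016.05 ≈ 7.26e+6 kg.

7.26e+6 kilograms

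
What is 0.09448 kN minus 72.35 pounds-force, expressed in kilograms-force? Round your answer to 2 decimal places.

0.09448 kN = 9.63428 kgf and 72.35 lbf = 32.8174 kgf.
9.63428 − 32.8174 ≈ -23.18 kgf.

-23.18 kgf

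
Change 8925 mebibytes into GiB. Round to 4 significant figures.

1 mebibyte = 0.0009765625 GiB.
Thus 8925 × 0.0009765625 ≈ 8.716 GiB.

8.716 GiB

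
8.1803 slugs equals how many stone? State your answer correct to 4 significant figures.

18.80 st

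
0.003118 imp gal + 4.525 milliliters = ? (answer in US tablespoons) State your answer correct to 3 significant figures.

0.003118 imp gal = 0.958608 US tbsp and 4.525 mL = 0.306017 US tbsp.
0.958608 + 0.306017 ≈ 1.26 US tbsp.

1.26 US tablespoons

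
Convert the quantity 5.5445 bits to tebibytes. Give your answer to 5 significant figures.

1 bit = 1.13687 × 10^-13 tebibytes.
So 5.5445 × 1.13687 × 10^-13 ≈ 6.3034 × 10^-13 TiB.

6.3034 × 10^-13 tebibytes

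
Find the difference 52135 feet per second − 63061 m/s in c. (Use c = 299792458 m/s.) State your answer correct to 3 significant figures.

-0.000157 c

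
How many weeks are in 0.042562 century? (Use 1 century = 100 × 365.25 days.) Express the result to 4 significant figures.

222.1 weeks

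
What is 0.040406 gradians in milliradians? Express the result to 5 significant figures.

1 grad = 15.7080 milliradians.
So 0.040406 × 15.7080 ≈ 0.63470 mrad.

0.63470 mrad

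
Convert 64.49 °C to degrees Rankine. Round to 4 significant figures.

607.8 °R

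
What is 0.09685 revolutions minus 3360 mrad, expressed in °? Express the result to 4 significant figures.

-157.6 degrees

0.09685 rev = 34.8660 ° and 3360 mrad = 192.514 °.
34.8660 − 192.514 ≈ -157.6 °.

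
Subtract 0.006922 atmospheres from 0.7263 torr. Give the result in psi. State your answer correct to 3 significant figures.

0.7263 torr = 0.0140443 psi and 0.006922 atm = 0.101725 psi.
0.0140443 − 0.101725 ≈ -0.0877 psi.

-0.0877 psi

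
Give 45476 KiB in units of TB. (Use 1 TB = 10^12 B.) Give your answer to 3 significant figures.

1 kibibyte = 1.02400e-9 TB.
Then 45476 × 1.02400e-9 ≈ 4.66e-5 TB.

4.66e-5 TB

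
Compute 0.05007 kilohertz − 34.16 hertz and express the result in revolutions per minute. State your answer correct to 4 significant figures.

954.6 rpm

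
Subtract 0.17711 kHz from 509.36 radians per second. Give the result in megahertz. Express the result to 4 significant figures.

-9.604 × 10^-5 megahertz

509.36 rad/s = 8.10672 × 10^-5 MHz and 0.17711 kHz = 0.000177110 MHz.
8.10672 × 10^-5 − 0.000177110 ≈ -9.604 × 10^-5 MHz.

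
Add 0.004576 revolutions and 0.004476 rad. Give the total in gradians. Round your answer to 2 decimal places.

2.12 grad

0.004576 rev = 1.83040 grad and 0.004476 rad = 0.284951 grad.
1.83040 + 0.284951 ≈ 2.12 grad.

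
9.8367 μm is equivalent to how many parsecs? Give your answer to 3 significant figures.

3.19 × 10^-22 pc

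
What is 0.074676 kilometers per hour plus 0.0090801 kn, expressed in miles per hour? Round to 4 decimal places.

0.0569 mph

0.074676 km/h = 0.0464015 mph and 0.0090801 kn = 0.0104492 mph.
0.0464015 + 0.0104492 ≈ 0.0569 mph.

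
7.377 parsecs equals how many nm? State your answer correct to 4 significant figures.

2.276e+26 nm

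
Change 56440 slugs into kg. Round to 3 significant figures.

1 slug = 14.5939 kg.
56440 × 14.5939 ≈ 824000 kg.

824000 kilograms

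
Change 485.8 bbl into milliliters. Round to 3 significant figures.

7.72e+7 mL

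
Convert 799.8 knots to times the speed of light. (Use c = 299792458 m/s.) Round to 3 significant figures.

1 kn = 1.71600 × 10^-9 times the speed of light.
So 799.8 × 1.71600 × 10^-9 ≈ 1.37 × 10^-6 c.

1.37 × 10^-6 c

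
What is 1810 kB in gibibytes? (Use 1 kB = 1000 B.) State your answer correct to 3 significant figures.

0.00169 gibibytes

1 kilobyte = 9.31323 × 10^-7 GiB.
Thus 1810 × 9.31323 × 10^-7 ≈ 0.00169 GiB.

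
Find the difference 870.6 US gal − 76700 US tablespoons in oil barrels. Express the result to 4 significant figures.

13.60 bbl

870.6 US gal = 20.7286 bbl and 76700 US tbsp = 7.13356 bbl.
20.7286 − 7.13356 ≈ 13.60 bbl.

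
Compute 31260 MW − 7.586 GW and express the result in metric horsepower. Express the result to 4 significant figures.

3.219 × 10^7 PS

31260 MW = 4.25018 × 10^7 PS and 7.586 GW = 1.03141 × 10^7 PS.
4.25018 × 10^7 − 1.03141 × 10^7 ≈ 3.219 × 10^7 PS.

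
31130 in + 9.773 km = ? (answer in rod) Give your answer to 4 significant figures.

2100 rod

31130 in = 157.222 rod and 9.773 km = 1943.25 rod.
157.222 + 1943.25 ≈ 2100 rod.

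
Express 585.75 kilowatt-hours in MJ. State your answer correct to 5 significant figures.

2108.7 megajoules

1 kWh = 3.60000 megajoules.
Then 585.75 × 3.60000 ≈ 2108.7 MJ.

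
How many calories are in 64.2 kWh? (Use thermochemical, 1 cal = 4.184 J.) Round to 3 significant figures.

1 kWh = 860421 cal.
Then 64.2 × 860421 ≈ 5.52e+7 cal.

5.52e+7 calories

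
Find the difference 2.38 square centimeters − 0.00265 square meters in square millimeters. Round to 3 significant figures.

-2410 square millimeters

2.38 cm² = 238.000 mm² and 0.00265 m² = 2650.00 mm².
238.000 − 2650.00 ≈ -2410 mm².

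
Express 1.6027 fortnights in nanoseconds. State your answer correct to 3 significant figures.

1.94e+15 ns

1 fortnight = 1.20960e+15 ns.
Thus 1.6027 × 1.20960e+15 ≈ 1.94e+15 ns.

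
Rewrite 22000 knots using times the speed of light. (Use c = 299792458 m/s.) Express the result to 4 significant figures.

3.775 × 10^-5 times the speed of light

1 kn = 1.71600 × 10^-9 c.
So 22000 × 1.71600 × 10^-9 ≈ 3.775 × 10^-5 c.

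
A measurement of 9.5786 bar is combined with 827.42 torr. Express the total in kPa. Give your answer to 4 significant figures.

1068 kPa

9.5786 bar = 957.860 kPa and 827.42 torr = 110.314 kPa.
957.860 + 110.314 ≈ 1068 kPa.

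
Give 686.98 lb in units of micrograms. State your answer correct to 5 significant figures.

1 pound = 4.53592 × 10^8 micrograms.
Thus 686.98 × 4.53592 × 10^8 ≈ 3.1161 × 10^11 μg.

3.1161 × 10^11 μg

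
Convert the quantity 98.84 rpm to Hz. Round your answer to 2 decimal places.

1.65 Hz

1 revolution per minute = 0.0166667 Hz.
Thus 98.84 × 0.0166667 ≈ 1.65 Hz.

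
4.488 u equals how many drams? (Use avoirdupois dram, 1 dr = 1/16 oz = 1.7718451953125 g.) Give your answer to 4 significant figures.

4.206 × 10^-24 dr

1 atomic mass unit = 9.37181 × 10^-25 drams.
4.488 × 9.37181 × 10^-25 ≈ 4.206 × 10^-24 dr.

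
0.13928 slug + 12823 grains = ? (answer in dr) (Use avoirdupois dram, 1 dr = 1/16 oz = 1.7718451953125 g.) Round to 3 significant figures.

0.13928 slug = 1147.19 dr and 12823 gr = 468.955 dr.
1147.19 + 468.955 ≈ 1620 dr.

1620 drams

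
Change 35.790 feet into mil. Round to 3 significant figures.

429000 mil

1 ft = 12000.0 mils.
35.790 × 12000.0 ≈ 429000 mil.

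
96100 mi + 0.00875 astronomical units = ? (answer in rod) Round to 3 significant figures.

2.91 × 10^8 rods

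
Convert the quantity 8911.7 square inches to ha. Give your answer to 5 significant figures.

0.00057495 ha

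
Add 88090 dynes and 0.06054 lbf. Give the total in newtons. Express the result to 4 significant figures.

1.150 newtons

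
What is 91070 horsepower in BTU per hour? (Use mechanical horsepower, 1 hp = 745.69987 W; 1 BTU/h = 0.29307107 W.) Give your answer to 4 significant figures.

1 horsepower = 2544.43 BTU/h.
Thus 91070 × 2544.43 ≈ 2.317e+8 BTU/h.

2.317e+8 BTU/h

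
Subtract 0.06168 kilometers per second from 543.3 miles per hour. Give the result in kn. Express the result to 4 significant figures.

543.3 mph = 472.115 kn and 0.06168 km/s = 119.896 kn.
472.115 − 119.896 ≈ 352.2 kn.

352.2 knots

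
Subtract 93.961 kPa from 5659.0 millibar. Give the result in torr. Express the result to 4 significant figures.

3540 torr

5659.0 mbar = 4244.60 torr and 93.961 kPa = 704.765 torr.
4244.60 − 704.765 ≈ 3540 torr.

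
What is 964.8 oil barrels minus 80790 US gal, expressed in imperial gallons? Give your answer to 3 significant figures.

964.8 bbl = 33741.3 imp gal and 80790 US gal = 67271.7 imp gal.
33741.3 − 67271.7 ≈ -33500 imp gal.

-33500 imp gal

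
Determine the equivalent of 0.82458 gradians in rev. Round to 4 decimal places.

1 grad = 0.00250000 rev.
Thus 0.82458 × 0.00250000 ≈ 0.0021 rev.

0.0021 rev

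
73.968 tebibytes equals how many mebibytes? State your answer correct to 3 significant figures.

1 tebibyte = 1.04858 × 10^6 MiB.
Then 73.968 × 1.04858 × 10^6 ≈ 7.76 × 10^7 MiB.

7.76 × 10^7 MiB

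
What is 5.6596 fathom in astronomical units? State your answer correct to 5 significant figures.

1 fathom = 1.22248e-11 au.
Then 5.6596 × 1.22248e-11 ≈ 6.9187e-11 au.

6.9187e-11 au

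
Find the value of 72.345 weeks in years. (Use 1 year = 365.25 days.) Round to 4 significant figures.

1 week = 0.0191650 years.
72.345 × 0.0191650 ≈ 1.386 yr.

1.386 years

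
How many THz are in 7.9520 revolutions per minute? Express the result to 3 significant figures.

1.33e-13 terahertz

1 rpm = 1.66667e-14 THz.
So 7.9520 × 1.66667e-14 ≈ 1.33e-13 THz.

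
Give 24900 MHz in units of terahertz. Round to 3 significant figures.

0.0249 THz

1 megahertz = 1.00000e-6 THz.
24900 × 1.00000e-6 ≈ 0.0249 THz.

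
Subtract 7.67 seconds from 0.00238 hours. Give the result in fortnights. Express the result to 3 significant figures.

0.00238 h = 7.08333 × 10^-6 fortnight and 7.67 s = 6.34094 × 10^-6 fortnight.
7.08333 × 10^-6 − 6.34094 × 10^-6 ≈ 7.42 × 10^-7 fortnight.

7.42 × 10^-7 fortnights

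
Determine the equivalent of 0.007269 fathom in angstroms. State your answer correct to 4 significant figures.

1.329 × 10^8 angstroms

1 fathom = 1.82880 × 10^10 angstroms.
So 0.007269 × 1.82880 × 10^10 ≈ 1.329 × 10^8 Å.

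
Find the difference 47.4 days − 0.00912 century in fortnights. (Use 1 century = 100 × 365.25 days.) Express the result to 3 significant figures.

-20.4 fortnight

47.4 d = 3.38571 fortnight and 0.00912 century = 23.7934 fortnight.
3.38571 − 23.7934 ≈ -20.4 fortnight.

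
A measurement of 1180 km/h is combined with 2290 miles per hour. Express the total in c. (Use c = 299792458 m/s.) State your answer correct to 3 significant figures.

4.51e-6 c

1180 km/h = 1.09335e-6 c and 2290 mph = 3.41477e-6 c.
1.09335e-6 + 3.41477e-6 ≈ 4.51e-6 c.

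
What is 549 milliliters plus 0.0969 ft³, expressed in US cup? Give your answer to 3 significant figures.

549 mL = 2.32049 US cup and 0.0969 ft³ = 11.5978 US cup.
2.32049 + 11.5978 ≈ 13.9 US cup.

13.9 US cup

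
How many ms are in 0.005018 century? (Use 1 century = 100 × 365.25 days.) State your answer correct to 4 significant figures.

1.584e+10 ms

1 century = 3.15576e+12 milliseconds.
Thus 0.005018 × 3.15576e+12 ≈ 1.584e+10 ms.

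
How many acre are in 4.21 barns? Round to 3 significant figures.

1.04 × 10^-31 acres

1 barn = 2.47105 × 10^-32 acres.
Then 4.21 × 2.47105 × 10^-32 ≈ 1.04 × 10^-31 acre.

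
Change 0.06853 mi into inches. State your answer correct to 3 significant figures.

1 mi = 63360.0 inches.
So 0.06853 × 63360.0 ≈ 4340 in.

4340 inches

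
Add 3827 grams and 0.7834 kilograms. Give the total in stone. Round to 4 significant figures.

3827 g = 0.602649 st and 0.7834 kg = 0.123364 st.
0.602649 + 0.123364 ≈ 0.7260 st.

0.7260 st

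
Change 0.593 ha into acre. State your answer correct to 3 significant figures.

1.47 acre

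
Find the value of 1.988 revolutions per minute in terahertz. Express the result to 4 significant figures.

3.313 × 10^-14 terahertz

1 rpm = 1.66667 × 10^-14 THz.
Thus 1.988 × 1.66667 × 10^-14 ≈ 3.313 × 10^-14 THz.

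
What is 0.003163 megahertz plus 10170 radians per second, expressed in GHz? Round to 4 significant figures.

4.782 × 10^-6 GHz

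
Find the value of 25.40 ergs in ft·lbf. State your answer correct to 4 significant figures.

1 erg = 7.37562e-8 foot-pounds.
So 25.40 × 7.37562e-8 ≈ 1.873e-6 ft·lbf.

1.873e-6 ft·lbf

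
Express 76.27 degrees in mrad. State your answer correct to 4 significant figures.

1 degree = 17.4533 mrad.
76.27 × 17.4533 ≈ 1331 mrad.

1331 milliradians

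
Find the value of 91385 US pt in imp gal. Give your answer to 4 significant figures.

1 US pt = 0.104084 imp gal.
Then 91385 × 0.104084 ≈ 9512 imp gal.

9512 imp gal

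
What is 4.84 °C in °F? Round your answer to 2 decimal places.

40.71 degrees Fahrenheit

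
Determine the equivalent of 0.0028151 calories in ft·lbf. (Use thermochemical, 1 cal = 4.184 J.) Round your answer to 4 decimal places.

1 cal = 3.08596 ft·lbf.
Then 0.0028151 × 3.08596 ≈ 0.0087 ft·lbf.

0.0087 foot-pounds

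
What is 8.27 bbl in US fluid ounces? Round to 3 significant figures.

1 oil barrel = 5376.00 US fl oz.
Then 8.27 × 5376.00 ≈ 44500 US fl oz.

44500 US fluid ounces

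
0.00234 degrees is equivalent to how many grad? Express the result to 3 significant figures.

1 ° = 1.11111 gradians.
So 0.00234 × 1.11111 ≈ 0.00260 grad.

0.00260 grad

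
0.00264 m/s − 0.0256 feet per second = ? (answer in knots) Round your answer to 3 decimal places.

0.00264 m/s = 0.00513175 kn and 0.0256 ft/s = 0.0151676 kn.
0.00513175 − 0.0151676 ≈ -0.010 kn.

-0.010 knots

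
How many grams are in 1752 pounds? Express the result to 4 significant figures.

1 pound = 453.592 g.
1752 × 453.592 ≈ 794700 g.

794700 g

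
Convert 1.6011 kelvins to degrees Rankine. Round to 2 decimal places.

°R = K × 9/5.
Applying the formula gives 2.88 °R.

2.88 degrees Rankine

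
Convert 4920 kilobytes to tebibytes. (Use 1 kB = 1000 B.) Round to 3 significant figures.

4.47e-6 tebibytes

1 kilobyte = 9.09495e-10 TiB.
So 4920 × 9.09495e-10 ≈ 4.47e-6 TiB.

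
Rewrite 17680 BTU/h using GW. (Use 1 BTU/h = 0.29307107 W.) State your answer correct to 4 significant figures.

1 BTU per hour = 2.93071 × 10^-10 GW.
Thus 17680 × 2.93071 × 10^-10 ≈ 5.181 × 10^-6 GW.

5.181 × 10^-6 gigawatts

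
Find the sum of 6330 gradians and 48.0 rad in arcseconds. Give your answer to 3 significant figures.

6330 grad = 2.05092 × 10^7 arcsec and 48.0 rad = 9.90071 × 10^6 arcsec.
2.05092 × 10^7 + 9.90071 × 10^6 ≈ 3.04 × 10^7 arcsec.

3.04 × 10^7 arcsec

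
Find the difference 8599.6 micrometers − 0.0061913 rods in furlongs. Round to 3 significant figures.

-0.000112 furlongs

8599.6 μm = 4.274835 × 10^-5 furlong and 0.0061913 rod = 0.0001547825 furlong.
4.274835 × 10^-5 − 0.0001547825 ≈ -0.000112 furlong.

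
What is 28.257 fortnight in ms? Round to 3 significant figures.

3.42 × 10^10 ms

1 fortnight = 1.20960 × 10^9 milliseconds.
Then 28.257 × 1.20960 × 10^9 ≈ 3.42 × 10^10 ms.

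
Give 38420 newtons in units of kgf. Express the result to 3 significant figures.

3920 kgf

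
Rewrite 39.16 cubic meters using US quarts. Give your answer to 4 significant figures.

41380 US quarts

1 cubic meter = 1056.69 US quarts.
Thus 39.16 × 1056.69 ≈ 41380 US qt.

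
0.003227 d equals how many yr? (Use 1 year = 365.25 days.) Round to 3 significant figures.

1 day = 0.00273785 yr.
0.003227 × 0.00273785 ≈ 8.84 × 10^-6 yr.

8.84 × 10^-6 yr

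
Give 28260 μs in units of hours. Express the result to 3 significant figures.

1 microsecond = 2.77778 × 10^-10 h.
So 28260 × 2.77778 × 10^-10 ≈ 7.85 × 10^-6 h.

7.85 × 10^-6 h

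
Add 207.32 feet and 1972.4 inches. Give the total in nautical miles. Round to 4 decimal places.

207.32 ft = 0.0341205 nmi and 1972.4 in = 0.0270513 nmi.
0.0341205 + 0.0270513 ≈ 0.0612 nmi.

0.0612 nmi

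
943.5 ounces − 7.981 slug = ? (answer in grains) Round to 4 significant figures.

-1.385e+6 grains

943.5 oz = 412781 gr and 7.981 slug = 1.79747e+6 gr.
412781 − 1.79747e+6 ≈ -1.385e+6 gr.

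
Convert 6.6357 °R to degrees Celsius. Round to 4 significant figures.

-269.5 degrees Celsius

°R = (°C + 273.15) × 9/5.
Applying the formula gives -269.5 °C.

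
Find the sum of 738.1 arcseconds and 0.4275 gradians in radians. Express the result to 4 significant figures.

0.01029 rad

738.1 arcsec = 0.00357841 rad and 0.4275 grad = 0.00671515 rad.
0.00357841 + 0.00671515 ≈ 0.01029 rad.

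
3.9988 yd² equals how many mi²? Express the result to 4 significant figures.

1.291e-6 mi²

1 yd² = 3.22831e-7 square miles.
So 3.9988 × 3.22831e-7 ≈ 1.291e-6 mi².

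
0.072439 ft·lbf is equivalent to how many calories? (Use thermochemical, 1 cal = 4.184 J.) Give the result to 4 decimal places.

1 foot-pound = 0.324048 cal.
Thus 0.072439 × 0.324048 ≈ 0.0235 cal.

0.0235 cal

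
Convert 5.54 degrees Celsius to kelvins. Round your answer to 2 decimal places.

K = °C + 273.15.
Applying the formula gives 278.69 K.

278.69 K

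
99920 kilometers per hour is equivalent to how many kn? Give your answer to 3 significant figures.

54000 kn

1 km/h = 0.539957 knots.
Thus 99920 × 0.539957 ≈ 54000 kn.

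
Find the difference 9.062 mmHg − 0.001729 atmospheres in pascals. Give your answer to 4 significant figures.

1033 Pa

9.062 mmHg = 1208.17 Pa and 0.001729 atm = 175.191 Pa.
1208.17 − 175.191 ≈ 1033 Pa.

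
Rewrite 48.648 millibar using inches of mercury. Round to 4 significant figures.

1 mbar = 0.0295300 inches of mercury.
48.648 × 0.0295300 ≈ 1.437 inHg.

1.437 inHg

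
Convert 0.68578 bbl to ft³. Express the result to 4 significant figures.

3.850 cubic feet

1 oil barrel = 5.61458 ft³.
Then 0.68578 × 5.61458 ≈ 3.850 ft³.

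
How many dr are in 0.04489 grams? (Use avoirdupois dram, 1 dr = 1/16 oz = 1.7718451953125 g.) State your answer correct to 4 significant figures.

1 gram = 0.564383 dr.
Thus 0.04489 × 0.564383 ≈ 0.02534 dr.

0.02534 dr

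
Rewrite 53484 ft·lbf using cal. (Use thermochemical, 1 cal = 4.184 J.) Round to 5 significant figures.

17331 calories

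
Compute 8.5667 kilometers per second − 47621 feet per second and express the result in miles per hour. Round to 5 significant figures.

-13306 mph

8.5667 km/s = 19163.2 mph and 47621 ft/s = 32468.9 mph.
19163.2 − 32468.9 ≈ -13306 mph.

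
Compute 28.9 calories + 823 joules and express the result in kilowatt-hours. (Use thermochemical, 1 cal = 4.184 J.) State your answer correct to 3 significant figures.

0.000262 kilowatt-hours

28.9 cal = 3.35882 × 10^-5 kWh and 823 J = 0.000228611 kWh.
3.35882 × 10^-5 + 0.000228611 ≈ 0.000262 kWh.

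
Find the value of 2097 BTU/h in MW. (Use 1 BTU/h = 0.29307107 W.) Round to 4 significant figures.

1 BTU/h = 2.93071 × 10^-7 megawatts.
So 2097 × 2.93071 × 10^-7 ≈ 0.0006146 MW.

0.0006146 megawatts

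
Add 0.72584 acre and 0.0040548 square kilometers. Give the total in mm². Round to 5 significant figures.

0.72584 acre = 2.93737e+9 mm² and 0.0040548 km² = 4.05480e+9 mm².
2.93737e+9 + 4.05480e+9 ≈ 6.9922e+9 mm².

6.9922e+9 mm²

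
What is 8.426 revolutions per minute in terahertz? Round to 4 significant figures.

1.404 × 10^-13 THz

1 rpm = 1.66667 × 10^-14 terahertz.
Then 8.426 × 1.66667 × 10^-14 ≈ 1.404 × 10^-13 THz.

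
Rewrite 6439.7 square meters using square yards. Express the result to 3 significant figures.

7700 yd²

1 m² = 1.19599 yd².
So 6439.7 × 1.19599 ≈ 7700 yd².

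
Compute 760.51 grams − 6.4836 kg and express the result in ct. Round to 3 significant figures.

760.51 g = 3802.55 ct and 6.4836 kg = 32418.0 ct.
3802.55 − 32418.0 ≈ -28600 ct.

-28600 carats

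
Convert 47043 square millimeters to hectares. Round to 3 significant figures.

1 mm² = 1.00000 × 10^-10 hectares.
So 47043 × 1.00000 × 10^-10 ≈ 4.70 × 10^-6 ha.

4.70 × 10^-6 ha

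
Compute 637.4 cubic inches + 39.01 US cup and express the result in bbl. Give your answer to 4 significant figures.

637.4 in³ = 0.0656978 bbl and 39.01 US cup = 0.0580506 bbl.
0.0656978 + 0.0580506 ≈ 0.1237 bbl.

0.1237 bbl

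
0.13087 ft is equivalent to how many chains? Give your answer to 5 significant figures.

0.0019829 chains

1 ft = 0.0151515 chains.
Thus 0.13087 × 0.0151515 ≈ 0.0019829 chain.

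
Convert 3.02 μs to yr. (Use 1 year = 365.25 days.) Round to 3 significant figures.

9.57 × 10^-14 yr

1 microsecond = 3.16881 × 10^-14 years.
3.02 × 3.16881 × 10^-14 ≈ 9.57 × 10^-14 yr.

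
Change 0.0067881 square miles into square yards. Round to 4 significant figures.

21030 square yards

1 square mile = 3.09760 × 10^6 yd².
Then 0.0067881 × 3.09760 × 10^6 ≈ 21030 yd².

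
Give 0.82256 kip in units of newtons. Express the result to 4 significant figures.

1 kip = 4448.22 N.
0.82256 × 4448.22 ≈ 3659 N.

3659 N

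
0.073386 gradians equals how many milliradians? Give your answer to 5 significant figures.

1.1527 milliradians

1 grad = 15.7080 mrad.
0.073386 × 15.7080 ≈ 1.1527 mrad.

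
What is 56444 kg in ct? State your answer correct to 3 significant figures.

2.82 × 10^8 ct

1 kg = 5000.00 ct.
So 56444 × 5000.00 ≈ 2.82 × 10^8 ct.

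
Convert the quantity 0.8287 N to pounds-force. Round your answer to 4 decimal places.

1 N = 0.224809 pounds-force.
Then 0.8287 × 0.224809 ≈ 0.1863 lbf.

0.1863 pounds-force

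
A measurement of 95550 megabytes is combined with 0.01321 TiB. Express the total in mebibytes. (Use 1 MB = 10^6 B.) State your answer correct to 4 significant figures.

95550 MB = 91123.6 MiB and 0.01321 TiB = 13851.7 MiB.
91123.6 + 13851.7 ≈ 105000 MiB.

105000 mebibytes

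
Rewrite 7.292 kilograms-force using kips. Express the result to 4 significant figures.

0.01608 kips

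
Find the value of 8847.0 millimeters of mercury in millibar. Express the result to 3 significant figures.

1 mmHg = 1.33322 mbar.
So 8847.0 × 1.33322 ≈ 11800 mbar.

11800 mbar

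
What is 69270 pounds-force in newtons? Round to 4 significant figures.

1 lbf = 4.44822 N.
Thus 69270 × 4.44822 ≈ 308100 N.

308100 N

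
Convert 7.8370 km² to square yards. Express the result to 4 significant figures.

1 km² = 1.19599 × 10^6 square yards.
So 7.8370 × 1.19599 × 10^6 ≈ 9.373 × 10^6 yd².

9.373 × 10^6 yd²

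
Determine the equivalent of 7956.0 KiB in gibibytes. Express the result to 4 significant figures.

1 KiB = 9.53674e-7 gibibytes.
7956.0 × 9.53674e-7 ≈ 0.007587 GiB.

0.007587 GiB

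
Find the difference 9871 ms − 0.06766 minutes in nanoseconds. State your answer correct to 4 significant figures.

9871 ms = 9.87100e+9 ns and 0.06766 min = 4.05960e+9 ns.
9.87100e+9 − 4.05960e+9 ≈ 5.811e+9 ns.

5.811e+9 nanoseconds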